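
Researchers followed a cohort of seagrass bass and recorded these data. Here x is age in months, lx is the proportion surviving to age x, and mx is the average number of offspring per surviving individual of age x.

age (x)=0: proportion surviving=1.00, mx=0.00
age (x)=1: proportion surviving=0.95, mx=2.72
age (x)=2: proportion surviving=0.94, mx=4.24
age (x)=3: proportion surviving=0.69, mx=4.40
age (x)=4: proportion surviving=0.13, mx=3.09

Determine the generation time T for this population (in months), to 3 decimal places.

lx·mx: 0, 2.584, 3.9856, 3.036, 0.4017 → R0 = 10.0073
x·lx·mx: 0, 2.584, 7.9712, 9.108, 1.6068 → Σ = 21.27
T = 21.27 / 10.0073 = 2.125448… → 2.125

2.125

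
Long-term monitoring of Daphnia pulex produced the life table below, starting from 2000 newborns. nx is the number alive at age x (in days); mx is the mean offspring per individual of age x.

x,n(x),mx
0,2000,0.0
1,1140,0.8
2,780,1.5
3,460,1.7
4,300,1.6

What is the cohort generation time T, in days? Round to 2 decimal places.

2.25

lx = nx/n0 = nx/2000: 1, 0.57, 0.39, 0.23, 0.15
lx·mx: 0, 0.456, 0.585, 0.391, 0.24 → R0 = 1.672
x·lx·mx: 0, 0.456, 1.17, 1.173, 0.96 → Σ = 3.759
T = 3.759 / 1.672 = 2.248206… → 2.25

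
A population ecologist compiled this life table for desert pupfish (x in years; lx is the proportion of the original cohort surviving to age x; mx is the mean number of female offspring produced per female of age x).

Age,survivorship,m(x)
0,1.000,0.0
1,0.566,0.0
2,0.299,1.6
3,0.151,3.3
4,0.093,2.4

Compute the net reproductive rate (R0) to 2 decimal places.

lx·mx by age: 0, 0, 0.4784, 0.4983, 0.2232
R0 = Σ lx·mx = 1.1999 → 1.20

1.20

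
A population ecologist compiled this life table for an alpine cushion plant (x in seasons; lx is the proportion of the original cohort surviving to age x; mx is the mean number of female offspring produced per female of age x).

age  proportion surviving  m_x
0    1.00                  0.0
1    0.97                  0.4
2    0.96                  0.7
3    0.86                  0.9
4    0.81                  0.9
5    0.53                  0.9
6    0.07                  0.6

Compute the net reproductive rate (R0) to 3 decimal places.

lx·mx by age: 0, 0.388, 0.672, 0.774, 0.729, 0.477, 0.042
R0 = Σ lx·mx = 3.082 → 3.082

3.082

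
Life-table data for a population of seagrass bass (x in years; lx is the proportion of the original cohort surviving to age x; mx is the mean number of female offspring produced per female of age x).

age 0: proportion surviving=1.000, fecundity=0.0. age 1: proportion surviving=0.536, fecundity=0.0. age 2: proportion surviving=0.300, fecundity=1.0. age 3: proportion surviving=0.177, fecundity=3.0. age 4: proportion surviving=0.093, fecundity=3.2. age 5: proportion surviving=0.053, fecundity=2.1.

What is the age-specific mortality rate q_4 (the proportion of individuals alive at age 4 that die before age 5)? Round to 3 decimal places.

q_4 = (l_4 − l_5) / l_4 = (0.093 − 0.053) / 0.093
     = 0.04 / 0.093 = 0.430108… → 0.430

0.430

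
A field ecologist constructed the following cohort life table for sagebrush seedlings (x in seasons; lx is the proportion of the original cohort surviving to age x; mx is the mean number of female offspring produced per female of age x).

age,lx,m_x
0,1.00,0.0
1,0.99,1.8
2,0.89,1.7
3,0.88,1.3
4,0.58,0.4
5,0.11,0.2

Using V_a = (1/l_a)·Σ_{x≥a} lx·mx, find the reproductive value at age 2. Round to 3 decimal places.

lx·mx for x ≥ 2: 1.513, 1.144, 0.232, 0.022 → sum = 2.911
V_2 = 2.911 / l_2 = 2.911 / 0.89 = 3.270787… → 3.271

3.271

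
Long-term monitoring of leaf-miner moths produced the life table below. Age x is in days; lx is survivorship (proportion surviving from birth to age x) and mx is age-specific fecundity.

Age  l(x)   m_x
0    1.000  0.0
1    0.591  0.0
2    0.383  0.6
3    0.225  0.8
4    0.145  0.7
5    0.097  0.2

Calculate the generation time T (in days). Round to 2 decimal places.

2.83

lx·mx: 0, 0, 0.2298, 0.18, 0.1015, 0.0194 → R0 = 0.5307
x·lx·mx: 0, 0, 0.4596, 0.54, 0.406, 0.097 → Σ = 1.5026
T = 1.5026 / 0.5307 = 2.831355… → 2.83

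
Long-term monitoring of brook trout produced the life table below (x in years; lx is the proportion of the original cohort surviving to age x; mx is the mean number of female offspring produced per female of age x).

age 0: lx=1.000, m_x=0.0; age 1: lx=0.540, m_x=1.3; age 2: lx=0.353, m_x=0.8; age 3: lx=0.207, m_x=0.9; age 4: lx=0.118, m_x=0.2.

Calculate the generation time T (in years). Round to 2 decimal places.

1.61

lx·mx: 0, 0.702, 0.2824, 0.1863, 0.0236 → R0 = 1.1943
x·lx·mx: 0, 0.702, 0.5648, 0.5589, 0.0944 → Σ = 1.9201
T = 1.9201 / 1.1943 = 1.60772… → 1.61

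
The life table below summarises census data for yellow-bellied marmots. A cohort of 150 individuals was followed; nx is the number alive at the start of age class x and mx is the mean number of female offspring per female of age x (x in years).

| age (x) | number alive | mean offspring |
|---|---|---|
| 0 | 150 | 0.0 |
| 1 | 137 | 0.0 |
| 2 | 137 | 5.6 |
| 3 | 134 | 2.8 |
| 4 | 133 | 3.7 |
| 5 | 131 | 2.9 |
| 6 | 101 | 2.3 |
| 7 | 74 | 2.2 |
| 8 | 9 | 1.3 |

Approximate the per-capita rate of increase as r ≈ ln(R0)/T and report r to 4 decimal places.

lx = nx/n0 = nx/150: 1, 0.91333…, 0.91333…, 0.89333…, 0.88667…, 0.87333…, 0.67333…, 0.49333…, 0.06
R0 = Σ lx·mx = 0 + 0 + 5.11467… + 2.50133… + 3.28067… + 2.53267… + 1.54867… + 1.08533… + 0.078 = 16.141333…
Σ x·lx·mx = 61.032667…; T = 61.032667…/16.141333… = 3.78114…
r ≈ ln(R0)/T = ln(16.141333…)/3.78114… = 0.735594… → 0.7356

0.7356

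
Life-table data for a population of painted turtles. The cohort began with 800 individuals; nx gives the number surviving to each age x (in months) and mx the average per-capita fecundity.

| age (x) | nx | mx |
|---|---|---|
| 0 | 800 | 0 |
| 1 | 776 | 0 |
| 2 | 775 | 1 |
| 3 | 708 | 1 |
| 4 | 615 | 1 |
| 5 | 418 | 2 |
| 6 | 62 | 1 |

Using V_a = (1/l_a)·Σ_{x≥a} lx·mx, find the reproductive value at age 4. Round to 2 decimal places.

lx = nx/n0 = nx/800: 1, 0.97, 0.96875, 0.885, 0.76875, 0.5225, 0.0775
lx·mx for x ≥ 4: 0.76875, 1.045, 0.0775 → sum = 1.89125
V_4 = 1.89125 / l_4 = 1.89125 / 0.76875 = 2.460163… → 2.46

2.46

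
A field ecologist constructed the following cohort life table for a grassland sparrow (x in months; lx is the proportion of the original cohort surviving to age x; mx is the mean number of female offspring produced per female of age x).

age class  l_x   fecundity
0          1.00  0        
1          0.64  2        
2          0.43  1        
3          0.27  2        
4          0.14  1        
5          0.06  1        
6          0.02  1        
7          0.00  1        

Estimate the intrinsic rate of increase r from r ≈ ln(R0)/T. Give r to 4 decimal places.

R0 = Σ lx·mx = 0 + 1.28 + 0.43 + 0.54 + 0.14 + 0.06 + 0.02 + 0 = 2.47
Σ x·lx·mx = 4.74; T = 4.74/2.47 = 1.91903…
r ≈ ln(R0)/T = ln(2.47)/1.91903… = 0.471185… → 0.4712

0.4712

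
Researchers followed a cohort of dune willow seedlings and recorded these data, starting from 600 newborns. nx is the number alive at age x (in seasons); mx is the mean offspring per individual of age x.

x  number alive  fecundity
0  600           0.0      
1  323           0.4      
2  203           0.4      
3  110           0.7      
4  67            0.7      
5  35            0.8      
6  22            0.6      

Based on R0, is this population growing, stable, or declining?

lx = nx/n0 = nx/600: 1, 0.53833…, 0.33833…, 0.18333…, 0.11167…, 0.05833…, 0.03667…
R0 = Σ lx·mx = 0 + 0.215333… + 0.135333… + 0.128333… + 0.078167… + 0.046667… + 0.022… = 0.625833…
R0 < 1, so the population is declining.

declining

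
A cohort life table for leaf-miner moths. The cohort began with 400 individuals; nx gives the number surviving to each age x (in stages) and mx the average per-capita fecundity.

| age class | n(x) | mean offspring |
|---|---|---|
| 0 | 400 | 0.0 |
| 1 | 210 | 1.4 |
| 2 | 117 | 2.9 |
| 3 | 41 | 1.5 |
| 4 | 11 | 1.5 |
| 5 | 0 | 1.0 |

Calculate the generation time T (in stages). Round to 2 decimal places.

1.72

lx = nx/n0 = nx/400: 1, 0.525, 0.2925, 0.1025, 0.0275, 0
lx·mx: 0, 0.735, 0.84825, 0.15375, 0.04125, 0 → R0 = 1.77825
x·lx·mx: 0, 0.735, 1.6965, 0.46125, 0.165, 0 → Σ = 3.05775
T = 3.05775 / 1.77825 = 1.719528… → 1.72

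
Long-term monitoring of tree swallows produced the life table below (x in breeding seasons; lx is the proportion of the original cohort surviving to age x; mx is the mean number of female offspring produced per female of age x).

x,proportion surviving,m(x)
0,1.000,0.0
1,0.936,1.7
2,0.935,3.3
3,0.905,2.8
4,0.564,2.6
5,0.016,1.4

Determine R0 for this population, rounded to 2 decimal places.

8.70

lx·mx by age: 0, 1.5912, 3.0855, 2.534, 1.4664, 0.0224
R0 = Σ lx·mx = 8.6995 → 8.70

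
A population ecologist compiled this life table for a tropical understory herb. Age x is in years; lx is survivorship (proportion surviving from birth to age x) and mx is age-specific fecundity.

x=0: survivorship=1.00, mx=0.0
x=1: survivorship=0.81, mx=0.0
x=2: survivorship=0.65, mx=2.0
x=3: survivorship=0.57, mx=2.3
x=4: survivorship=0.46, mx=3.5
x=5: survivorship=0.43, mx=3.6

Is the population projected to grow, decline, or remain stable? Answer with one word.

R0 = Σ lx·mx = 0 + 0 + 1.3 + 1.311 + 1.61 + 1.548 = 5.769
R0 > 1, so the population is growing.

growing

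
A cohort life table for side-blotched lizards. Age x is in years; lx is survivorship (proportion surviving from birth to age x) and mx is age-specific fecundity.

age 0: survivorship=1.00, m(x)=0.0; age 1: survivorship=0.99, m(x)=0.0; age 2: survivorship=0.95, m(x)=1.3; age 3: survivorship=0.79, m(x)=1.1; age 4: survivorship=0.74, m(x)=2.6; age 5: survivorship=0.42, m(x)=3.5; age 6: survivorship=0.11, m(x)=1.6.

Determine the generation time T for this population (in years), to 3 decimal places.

lx·mx: 0, 0, 1.235, 0.869, 1.924, 1.47, 0.176 → R0 = 5.674
x·lx·mx: 0, 0, 2.47, 2.607, 7.696, 7.35, 1.056 → Σ = 21.179
T = 21.179 / 5.674 = 3.73264… → 3.733

3.733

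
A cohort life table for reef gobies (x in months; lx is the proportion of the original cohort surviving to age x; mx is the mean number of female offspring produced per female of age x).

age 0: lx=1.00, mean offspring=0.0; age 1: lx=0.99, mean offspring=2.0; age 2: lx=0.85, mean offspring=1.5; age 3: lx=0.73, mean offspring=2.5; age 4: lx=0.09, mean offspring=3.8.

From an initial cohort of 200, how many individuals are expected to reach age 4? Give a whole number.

18

Expected survivors = N0 · l_4 = 200 × 0.09 = 18 → 18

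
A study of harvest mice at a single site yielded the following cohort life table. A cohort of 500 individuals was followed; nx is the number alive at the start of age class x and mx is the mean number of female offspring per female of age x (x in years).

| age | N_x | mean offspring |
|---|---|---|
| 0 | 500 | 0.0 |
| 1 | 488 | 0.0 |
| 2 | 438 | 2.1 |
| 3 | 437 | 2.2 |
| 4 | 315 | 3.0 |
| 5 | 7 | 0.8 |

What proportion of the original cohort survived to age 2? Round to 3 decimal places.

0.876

l_2 = n_2/n_0 = 438/500 = 0.876 → 0.876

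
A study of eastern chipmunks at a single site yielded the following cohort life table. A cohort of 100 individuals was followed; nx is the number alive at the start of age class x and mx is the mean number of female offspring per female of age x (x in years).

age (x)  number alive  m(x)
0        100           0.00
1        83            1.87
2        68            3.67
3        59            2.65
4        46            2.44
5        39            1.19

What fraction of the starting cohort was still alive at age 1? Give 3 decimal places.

0.830

l_1 = n_1/n_0 = 83/100 = 0.83 → 0.830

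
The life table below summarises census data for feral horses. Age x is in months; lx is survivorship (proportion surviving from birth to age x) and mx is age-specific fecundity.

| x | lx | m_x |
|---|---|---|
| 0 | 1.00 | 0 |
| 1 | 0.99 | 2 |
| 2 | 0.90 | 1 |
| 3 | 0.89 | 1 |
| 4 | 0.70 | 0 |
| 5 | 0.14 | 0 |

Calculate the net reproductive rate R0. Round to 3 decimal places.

lx·mx by age: 0, 1.98, 0.9, 0.89, 0, 0
R0 = Σ lx·mx = 3.77 → 3.770

3.770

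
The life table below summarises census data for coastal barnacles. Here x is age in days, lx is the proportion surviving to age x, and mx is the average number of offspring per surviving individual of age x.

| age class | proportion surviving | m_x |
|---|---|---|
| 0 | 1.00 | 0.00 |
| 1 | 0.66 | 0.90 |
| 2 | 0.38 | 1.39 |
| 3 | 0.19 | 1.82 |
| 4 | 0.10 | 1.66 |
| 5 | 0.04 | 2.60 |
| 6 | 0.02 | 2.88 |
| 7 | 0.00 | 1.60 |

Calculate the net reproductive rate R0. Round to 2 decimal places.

lx·mx by age: 0, 0.594, 0.5282, 0.3458, 0.166, 0.104, 0.0576, 0
R0 = Σ lx·mx = 1.7956 → 1.80

1.80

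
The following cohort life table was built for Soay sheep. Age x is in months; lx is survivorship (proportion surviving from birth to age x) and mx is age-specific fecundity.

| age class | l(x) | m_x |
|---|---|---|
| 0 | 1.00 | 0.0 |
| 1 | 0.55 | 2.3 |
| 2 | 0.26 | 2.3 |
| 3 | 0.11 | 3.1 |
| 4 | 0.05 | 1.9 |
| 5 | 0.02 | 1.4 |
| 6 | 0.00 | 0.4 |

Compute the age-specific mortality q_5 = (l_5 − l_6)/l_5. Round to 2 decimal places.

q_5 = (l_5 − l_6) / l_5 = (0.02 − 0) / 0.02
     = 0.02 / 0.02 = 1 → 1.00

1.00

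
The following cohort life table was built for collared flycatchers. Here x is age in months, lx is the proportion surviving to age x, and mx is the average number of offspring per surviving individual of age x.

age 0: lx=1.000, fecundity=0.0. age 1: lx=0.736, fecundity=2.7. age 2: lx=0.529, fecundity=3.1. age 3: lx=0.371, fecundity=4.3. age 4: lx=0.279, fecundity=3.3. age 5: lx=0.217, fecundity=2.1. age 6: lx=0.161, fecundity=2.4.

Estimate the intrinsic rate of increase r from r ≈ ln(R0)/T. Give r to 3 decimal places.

0.741

R0 = Σ lx·mx = 0 + 1.9872 + 1.6399 + 1.5953 + 0.9207 + 0.4557 + 0.3864 = 6.9852
Σ x·lx·mx = 18.3326; T = 18.3326/6.9852 = 2.62449…
r ≈ ln(R0)/T = ln(6.9852)/2.62449… = 0.74064… → 0.741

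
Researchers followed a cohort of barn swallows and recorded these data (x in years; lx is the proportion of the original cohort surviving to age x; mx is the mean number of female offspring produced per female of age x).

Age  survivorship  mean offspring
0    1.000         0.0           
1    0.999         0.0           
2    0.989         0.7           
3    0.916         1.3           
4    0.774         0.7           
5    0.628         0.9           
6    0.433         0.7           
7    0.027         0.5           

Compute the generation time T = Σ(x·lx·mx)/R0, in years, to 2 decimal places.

lx·mx: 0, 0, 0.6923, 1.1908, 0.5418, 0.5652, 0.3031, 0.0135 → R0 = 3.3067
x·lx·mx: 0, 0, 1.3846, 3.5724, 2.1672, 2.826, 1.8186, 0.0945 → Σ = 11.8633
T = 11.8633 / 3.3067 = 3.587655… → 3.59

3.59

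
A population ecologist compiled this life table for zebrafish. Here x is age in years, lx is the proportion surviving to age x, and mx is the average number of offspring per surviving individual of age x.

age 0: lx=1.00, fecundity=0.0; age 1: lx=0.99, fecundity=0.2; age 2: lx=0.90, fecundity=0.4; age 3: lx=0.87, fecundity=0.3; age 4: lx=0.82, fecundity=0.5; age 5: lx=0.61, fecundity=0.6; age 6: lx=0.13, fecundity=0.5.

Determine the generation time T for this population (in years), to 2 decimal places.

3.35

lx·mx: 0, 0.198, 0.36, 0.261, 0.41, 0.366, 0.065 → R0 = 1.66
x·lx·mx: 0, 0.198, 0.72, 0.783, 1.64, 1.83, 0.39 → Σ = 5.561
T = 5.561 / 1.66 = 3.35 → 3.35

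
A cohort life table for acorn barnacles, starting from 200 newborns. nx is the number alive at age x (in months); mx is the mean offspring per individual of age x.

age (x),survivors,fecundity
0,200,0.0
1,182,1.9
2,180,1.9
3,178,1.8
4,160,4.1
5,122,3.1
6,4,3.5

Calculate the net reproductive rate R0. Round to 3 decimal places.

lx = nx/n0 = nx/200: 1, 0.91, 0.9, 0.89, 0.8, 0.61, 0.02
lx·mx by age: 0, 1.729, 1.71, 1.602, 3.28, 1.891, 0.07
R0 = Σ lx·mx = 10.282 → 10.282

10.282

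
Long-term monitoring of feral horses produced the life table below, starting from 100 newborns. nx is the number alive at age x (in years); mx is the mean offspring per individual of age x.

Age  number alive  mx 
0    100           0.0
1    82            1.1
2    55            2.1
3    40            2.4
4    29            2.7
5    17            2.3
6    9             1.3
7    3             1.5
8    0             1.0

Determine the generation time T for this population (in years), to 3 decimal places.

lx = nx/n0 = nx/100: 1, 0.82, 0.55, 0.4, 0.29, 0.17, 0.09, 0.03, 0
lx·mx: 0, 0.902, 1.155, 0.96, 0.783, 0.391, 0.117, 0.045, 0 → R0 = 4.353
x·lx·mx: 0, 0.902, 2.31, 2.88, 3.132, 1.955, 0.702, 0.315, 0 → Σ = 12.196
T = 12.196 / 4.353 = 2.801746… → 2.802

2.802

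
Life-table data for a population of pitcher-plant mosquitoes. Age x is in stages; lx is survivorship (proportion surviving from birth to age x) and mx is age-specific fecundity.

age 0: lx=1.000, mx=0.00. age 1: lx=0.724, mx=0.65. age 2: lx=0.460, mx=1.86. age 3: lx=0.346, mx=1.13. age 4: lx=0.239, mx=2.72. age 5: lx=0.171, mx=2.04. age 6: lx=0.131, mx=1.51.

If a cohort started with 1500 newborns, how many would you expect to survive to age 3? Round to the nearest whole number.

Expected survivors = N0 · l_3 = 1500 × 0.346 = 519 → 519

519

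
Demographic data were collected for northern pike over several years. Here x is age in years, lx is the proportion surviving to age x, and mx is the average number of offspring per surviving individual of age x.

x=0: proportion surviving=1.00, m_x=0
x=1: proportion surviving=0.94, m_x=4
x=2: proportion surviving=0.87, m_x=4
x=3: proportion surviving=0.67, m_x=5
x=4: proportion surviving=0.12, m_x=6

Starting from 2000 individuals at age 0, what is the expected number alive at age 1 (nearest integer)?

1880

Expected survivors = N0 · l_1 = 2000 × 0.94 = 1880 → 1880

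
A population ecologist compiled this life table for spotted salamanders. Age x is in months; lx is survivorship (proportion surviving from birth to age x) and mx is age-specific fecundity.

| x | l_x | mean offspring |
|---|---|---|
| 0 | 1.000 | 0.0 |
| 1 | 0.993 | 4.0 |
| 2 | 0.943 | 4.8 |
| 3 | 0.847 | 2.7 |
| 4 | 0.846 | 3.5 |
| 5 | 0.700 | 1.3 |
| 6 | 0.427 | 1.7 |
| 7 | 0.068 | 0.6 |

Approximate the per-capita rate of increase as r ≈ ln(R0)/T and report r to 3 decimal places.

1.031

R0 = Σ lx·mx = 0 + 3.972 + 4.5264 + 2.2869 + 2.961 + 0.91 + 0.7259 + 0.0408 = 15.423
Σ x·lx·mx = 40.9205; T = 40.9205/15.423 = 2.65321…
r ≈ ln(R0)/T = ln(15.423)/2.65321… = 1.03115… → 1.031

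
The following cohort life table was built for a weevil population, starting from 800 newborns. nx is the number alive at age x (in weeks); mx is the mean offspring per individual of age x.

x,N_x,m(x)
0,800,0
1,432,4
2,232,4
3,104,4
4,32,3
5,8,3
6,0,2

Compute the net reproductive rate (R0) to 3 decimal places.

3.990

lx = nx/n0 = nx/800: 1, 0.54, 0.29, 0.13, 0.04, 0.01, 0
lx·mx by age: 0, 2.16, 1.16, 0.52, 0.12, 0.03, 0
R0 = Σ lx·mx = 3.99 → 3.990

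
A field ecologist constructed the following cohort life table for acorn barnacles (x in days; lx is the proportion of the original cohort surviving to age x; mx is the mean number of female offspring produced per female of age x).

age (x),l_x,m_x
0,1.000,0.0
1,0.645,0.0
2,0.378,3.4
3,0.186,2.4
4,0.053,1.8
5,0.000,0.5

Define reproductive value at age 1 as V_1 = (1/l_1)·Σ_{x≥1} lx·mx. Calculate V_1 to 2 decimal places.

lx·mx for x ≥ 1: 0, 1.2852, 0.4464, 0.0954, 0 → sum = 1.827
V_1 = 1.827 / l_1 = 1.827 / 0.645 = 2.832558… → 2.83

2.83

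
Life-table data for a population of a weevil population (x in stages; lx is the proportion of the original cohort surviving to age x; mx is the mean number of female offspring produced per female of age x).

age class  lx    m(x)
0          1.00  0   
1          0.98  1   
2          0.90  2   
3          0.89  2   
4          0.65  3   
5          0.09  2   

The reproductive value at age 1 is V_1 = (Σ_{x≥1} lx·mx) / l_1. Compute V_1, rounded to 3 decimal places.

lx·mx for x ≥ 1: 0.98, 1.8, 1.78, 1.95, 0.18 → sum = 6.69
V_1 = 6.69 / l_1 = 6.69 / 0.98 = 6.826531… → 6.827

6.827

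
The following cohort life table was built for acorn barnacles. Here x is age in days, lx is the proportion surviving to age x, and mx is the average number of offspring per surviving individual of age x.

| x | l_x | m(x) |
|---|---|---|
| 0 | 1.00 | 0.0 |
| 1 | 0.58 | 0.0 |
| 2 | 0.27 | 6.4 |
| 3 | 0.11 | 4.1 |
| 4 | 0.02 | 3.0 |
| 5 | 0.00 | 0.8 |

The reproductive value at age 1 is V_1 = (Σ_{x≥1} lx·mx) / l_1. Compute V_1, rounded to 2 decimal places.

3.86

lx·mx for x ≥ 1: 0, 1.728, 0.451, 0.06, 0 → sum = 2.239
V_1 = 2.239 / l_1 = 2.239 / 0.58 = 3.860345… → 3.86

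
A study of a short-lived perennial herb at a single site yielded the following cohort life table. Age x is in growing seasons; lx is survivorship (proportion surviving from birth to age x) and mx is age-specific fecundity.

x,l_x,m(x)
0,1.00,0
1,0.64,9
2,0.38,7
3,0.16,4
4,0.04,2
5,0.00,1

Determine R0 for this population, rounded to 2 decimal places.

9.14

lx·mx by age: 0, 5.76, 2.66, 0.64, 0.08, 0
R0 = Σ lx·mx = 9.14 → 9.14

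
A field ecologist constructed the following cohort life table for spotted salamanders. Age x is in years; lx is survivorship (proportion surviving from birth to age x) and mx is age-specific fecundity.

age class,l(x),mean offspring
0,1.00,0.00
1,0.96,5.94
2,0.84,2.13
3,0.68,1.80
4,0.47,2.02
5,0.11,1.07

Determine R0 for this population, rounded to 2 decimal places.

lx·mx by age: 0, 5.7024, 1.7892, 1.224, 0.9494, 0.1177
R0 = Σ lx·mx = 9.7827 → 9.78

9.78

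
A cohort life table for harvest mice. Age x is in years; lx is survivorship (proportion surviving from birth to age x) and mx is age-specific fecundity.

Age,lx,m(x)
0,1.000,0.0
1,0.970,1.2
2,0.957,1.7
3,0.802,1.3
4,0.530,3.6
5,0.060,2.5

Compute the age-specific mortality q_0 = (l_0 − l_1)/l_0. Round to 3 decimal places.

0.030

q_0 = (l_0 − l_1) / l_0 = (1 − 0.97) / 1
     = 0.03 / 1 = 0.03 → 0.030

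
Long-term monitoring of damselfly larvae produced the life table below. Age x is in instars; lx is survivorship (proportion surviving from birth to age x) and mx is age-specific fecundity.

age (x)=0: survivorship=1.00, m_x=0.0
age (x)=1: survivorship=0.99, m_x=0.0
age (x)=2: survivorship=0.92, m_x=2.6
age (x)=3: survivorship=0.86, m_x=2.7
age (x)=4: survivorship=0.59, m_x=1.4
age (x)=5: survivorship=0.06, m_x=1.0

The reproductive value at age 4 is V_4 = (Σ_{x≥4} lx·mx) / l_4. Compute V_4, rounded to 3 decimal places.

lx·mx for x ≥ 4: 0.826, 0.06 → sum = 0.886
V_4 = 0.886 / l_4 = 0.886 / 0.59 = 1.501695… → 1.502

1.502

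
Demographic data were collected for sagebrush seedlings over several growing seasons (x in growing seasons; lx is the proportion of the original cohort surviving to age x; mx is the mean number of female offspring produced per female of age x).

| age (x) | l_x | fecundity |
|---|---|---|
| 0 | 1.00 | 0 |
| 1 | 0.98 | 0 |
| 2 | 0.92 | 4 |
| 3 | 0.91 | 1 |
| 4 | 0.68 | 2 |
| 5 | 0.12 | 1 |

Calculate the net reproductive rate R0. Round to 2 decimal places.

lx·mx by age: 0, 0, 3.68, 0.91, 1.36, 0.12
R0 = Σ lx·mx = 6.07 → 6.07

6.07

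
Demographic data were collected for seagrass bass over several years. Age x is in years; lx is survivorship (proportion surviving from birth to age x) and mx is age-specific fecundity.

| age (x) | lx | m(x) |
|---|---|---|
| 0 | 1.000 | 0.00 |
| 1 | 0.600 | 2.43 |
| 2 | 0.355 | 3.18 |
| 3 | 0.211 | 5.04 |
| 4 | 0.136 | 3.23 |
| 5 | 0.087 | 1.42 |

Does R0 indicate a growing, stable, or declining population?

R0 = Σ lx·mx = 0 + 1.458 + 1.1289 + 1.06344 + 0.43928 + 0.12354 = 4.21316
R0 > 1, so the population is growing.

growing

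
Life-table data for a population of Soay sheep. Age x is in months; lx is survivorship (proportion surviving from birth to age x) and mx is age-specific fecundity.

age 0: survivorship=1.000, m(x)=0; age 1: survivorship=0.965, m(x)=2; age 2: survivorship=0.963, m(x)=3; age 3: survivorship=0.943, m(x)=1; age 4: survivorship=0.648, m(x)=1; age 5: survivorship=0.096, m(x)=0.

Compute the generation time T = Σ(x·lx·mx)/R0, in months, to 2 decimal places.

2.05

lx·mx: 0, 1.93, 2.889, 0.943, 0.648, 0 → R0 = 6.41
x·lx·mx: 0, 1.93, 5.778, 2.829, 2.592, 0 → Σ = 13.129
T = 13.129 / 6.41 = 2.048206… → 2.05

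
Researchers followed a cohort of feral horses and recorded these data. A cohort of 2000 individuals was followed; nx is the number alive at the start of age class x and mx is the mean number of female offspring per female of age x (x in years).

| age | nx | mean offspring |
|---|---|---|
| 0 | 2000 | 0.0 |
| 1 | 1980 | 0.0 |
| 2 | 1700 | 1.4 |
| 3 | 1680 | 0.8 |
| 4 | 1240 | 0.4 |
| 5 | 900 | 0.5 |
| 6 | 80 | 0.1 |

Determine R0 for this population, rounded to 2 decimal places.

2.34

lx = nx/n0 = nx/2000: 1, 0.99, 0.85, 0.84, 0.62, 0.45, 0.04
lx·mx by age: 0, 0, 1.19, 0.672, 0.248, 0.225, 0.004
R0 = Σ lx·mx = 2.339 → 2.34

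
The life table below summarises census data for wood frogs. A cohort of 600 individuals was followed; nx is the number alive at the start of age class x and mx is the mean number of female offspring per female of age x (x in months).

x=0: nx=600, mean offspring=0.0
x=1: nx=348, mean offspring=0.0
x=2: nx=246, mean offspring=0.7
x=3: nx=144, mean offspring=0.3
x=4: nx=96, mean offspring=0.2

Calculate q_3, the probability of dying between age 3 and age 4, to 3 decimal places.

0.333

lx = nx/n0 = nx/600: 1, 0.58, 0.41, 0.24, 0.16
q_3 = (l_3 − l_4) / l_3 = (0.24 − 0.16) / 0.24
     = 0.08 / 0.24 = 0.333333… → 0.333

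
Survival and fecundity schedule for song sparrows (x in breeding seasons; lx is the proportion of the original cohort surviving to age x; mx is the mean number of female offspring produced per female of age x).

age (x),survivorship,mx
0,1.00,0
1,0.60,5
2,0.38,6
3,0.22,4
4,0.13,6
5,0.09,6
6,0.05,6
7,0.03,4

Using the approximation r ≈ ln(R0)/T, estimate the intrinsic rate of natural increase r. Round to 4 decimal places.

0.8750

R0 = Σ lx·mx = 0 + 3 + 2.28 + 0.88 + 0.78 + 0.54 + 0.3 + 0.12 = 7.9
Σ x·lx·mx = 18.66; T = 18.66/7.9 = 2.36203…
r ≈ ln(R0)/T = ln(7.9)/2.36203… = 0.875038… → 0.8750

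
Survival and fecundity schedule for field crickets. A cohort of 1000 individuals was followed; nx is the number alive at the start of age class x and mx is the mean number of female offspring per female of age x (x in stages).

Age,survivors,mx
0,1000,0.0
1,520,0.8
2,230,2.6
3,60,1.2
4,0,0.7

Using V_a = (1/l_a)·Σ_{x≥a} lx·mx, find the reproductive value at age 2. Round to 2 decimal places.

2.91

lx = nx/n0 = nx/1000: 1, 0.52, 0.23, 0.06, 0
lx·mx for x ≥ 2: 0.598, 0.072, 0 → sum = 0.67
V_2 = 0.67 / l_2 = 0.67 / 0.23 = 2.913043… → 2.91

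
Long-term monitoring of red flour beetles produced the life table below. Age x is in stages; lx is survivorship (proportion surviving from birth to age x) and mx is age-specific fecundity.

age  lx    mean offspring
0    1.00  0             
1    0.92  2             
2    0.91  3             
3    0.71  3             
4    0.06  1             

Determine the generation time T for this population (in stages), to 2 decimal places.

lx·mx: 0, 1.84, 2.73, 2.13, 0.06 → R0 = 6.76
x·lx·mx: 0, 1.84, 5.46, 6.39, 0.24 → Σ = 13.93
T = 13.93 / 6.76 = 2.060651… → 2.06

2.06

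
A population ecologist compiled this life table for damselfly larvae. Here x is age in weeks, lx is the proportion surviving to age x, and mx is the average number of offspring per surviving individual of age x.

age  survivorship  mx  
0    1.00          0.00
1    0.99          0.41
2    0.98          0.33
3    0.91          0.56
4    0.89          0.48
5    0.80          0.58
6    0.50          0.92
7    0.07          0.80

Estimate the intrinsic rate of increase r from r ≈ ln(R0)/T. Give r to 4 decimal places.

R0 = Σ lx·mx = 0 + 0.4059 + 0.3234 + 0.5096 + 0.4272 + 0.464 + 0.46 + 0.056 = 2.6461
Σ x·lx·mx = 9.7623; T = 9.7623/2.6461 = 3.68932…
r ≈ ln(R0)/T = ln(2.6461)/3.68932… = 0.263758… → 0.2638

0.2638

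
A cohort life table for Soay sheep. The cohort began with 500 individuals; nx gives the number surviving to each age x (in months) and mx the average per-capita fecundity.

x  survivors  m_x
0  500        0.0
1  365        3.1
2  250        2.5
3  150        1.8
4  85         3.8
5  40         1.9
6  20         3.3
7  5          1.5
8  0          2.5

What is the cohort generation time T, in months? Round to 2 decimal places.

lx = nx/n0 = nx/500: 1, 0.73, 0.5, 0.3, 0.17, 0.08, 0.04, 0.01, 0
lx·mx: 0, 2.263, 1.25, 0.54, 0.646, 0.152, 0.132, 0.015, 0 → R0 = 4.998
x·lx·mx: 0, 2.263, 2.5, 1.62, 2.584, 0.76, 0.792, 0.105, 0 → Σ = 10.624
T = 10.624 / 4.998 = 2.12565… → 2.13

2.13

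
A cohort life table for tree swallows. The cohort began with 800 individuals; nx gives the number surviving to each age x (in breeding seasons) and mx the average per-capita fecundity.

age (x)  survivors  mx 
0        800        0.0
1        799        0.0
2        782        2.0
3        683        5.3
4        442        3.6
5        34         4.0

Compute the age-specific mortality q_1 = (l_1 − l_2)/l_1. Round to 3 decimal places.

0.021

lx = nx/n0 = nx/800: 1, 0.99875, 0.9775, 0.85375, 0.5525, 0.0425
q_1 = (l_1 − l_2) / l_1 = (0.99875 − 0.9775) / 0.99875
     = 0.02125 / 0.99875 = 0.021277… → 0.021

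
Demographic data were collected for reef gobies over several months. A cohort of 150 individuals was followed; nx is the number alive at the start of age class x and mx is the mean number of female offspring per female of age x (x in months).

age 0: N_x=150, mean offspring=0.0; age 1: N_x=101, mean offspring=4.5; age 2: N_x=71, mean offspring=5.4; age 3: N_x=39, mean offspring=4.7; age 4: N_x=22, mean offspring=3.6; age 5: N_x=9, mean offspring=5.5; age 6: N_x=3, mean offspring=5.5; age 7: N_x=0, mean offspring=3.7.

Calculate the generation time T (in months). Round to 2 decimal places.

lx = nx/n0 = nx/150: 1, 0.67333…, 0.47333…, 0.26, 0.14667…, 0.06, 0.02, 0
lx·mx: 0, 3.03…, 2.556…, 1.222, 0.528…, 0.33, 0.11, 0 → R0 = 7.776…
x·lx·mx: 0, 3.03…, 5.112…, 3.666, 2.112…, 1.65, 0.66, 0 → Σ = 16.23…
T = 16.23… / 7.776… = 2.087191… → 2.09

2.09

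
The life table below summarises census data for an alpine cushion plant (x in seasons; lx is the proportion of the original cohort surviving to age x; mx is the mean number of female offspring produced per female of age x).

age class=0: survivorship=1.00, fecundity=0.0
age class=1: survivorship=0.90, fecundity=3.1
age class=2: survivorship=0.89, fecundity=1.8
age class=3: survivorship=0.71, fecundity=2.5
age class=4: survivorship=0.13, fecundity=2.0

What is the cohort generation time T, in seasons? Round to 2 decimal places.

lx·mx: 0, 2.79, 1.602, 1.775, 0.26 → R0 = 6.427
x·lx·mx: 0, 2.79, 3.204, 5.325, 1.04 → Σ = 12.359
T = 12.359 / 6.427 = 1.922981… → 1.92

1.92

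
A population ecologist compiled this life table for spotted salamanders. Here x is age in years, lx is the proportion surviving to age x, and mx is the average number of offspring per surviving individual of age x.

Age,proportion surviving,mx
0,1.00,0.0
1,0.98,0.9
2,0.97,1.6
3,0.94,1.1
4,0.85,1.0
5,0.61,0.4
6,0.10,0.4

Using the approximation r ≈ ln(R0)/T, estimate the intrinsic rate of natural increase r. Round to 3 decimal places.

R0 = Σ lx·mx = 0 + 0.882 + 1.552 + 1.034 + 0.85 + 0.244 + 0.04 = 4.602
Σ x·lx·mx = 11.948; T = 11.948/4.602 = 2.59626…
r ≈ ln(R0)/T = ln(4.602)/2.59626… = 0.58796… → 0.588

0.588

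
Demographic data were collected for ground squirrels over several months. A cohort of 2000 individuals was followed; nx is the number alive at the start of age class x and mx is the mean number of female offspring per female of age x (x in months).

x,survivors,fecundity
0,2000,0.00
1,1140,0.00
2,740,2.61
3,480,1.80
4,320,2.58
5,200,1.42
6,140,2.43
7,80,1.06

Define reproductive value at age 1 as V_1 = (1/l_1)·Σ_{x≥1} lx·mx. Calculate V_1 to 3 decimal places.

lx = nx/n0 = nx/2000: 1, 0.57, 0.37, 0.24, 0.16, 0.1, 0.07, 0.04
lx·mx for x ≥ 1: 0, 0.9657, 0.432, 0.4128, 0.142, 0.1701, 0.0424 → sum = 2.165
V_1 = 2.165 / l_1 = 2.165 / 0.57 = 3.798246… → 3.798

3.798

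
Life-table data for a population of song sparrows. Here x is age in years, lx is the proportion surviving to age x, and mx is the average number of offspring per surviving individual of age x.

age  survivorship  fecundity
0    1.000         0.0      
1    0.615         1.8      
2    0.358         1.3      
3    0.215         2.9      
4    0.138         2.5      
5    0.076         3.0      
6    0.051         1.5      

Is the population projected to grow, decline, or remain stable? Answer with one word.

R0 = Σ lx·mx = 0 + 1.107 + 0.4654 + 0.6235 + 0.345 + 0.228 + 0.0765 = 2.8454
R0 > 1, so the population is growing.

growing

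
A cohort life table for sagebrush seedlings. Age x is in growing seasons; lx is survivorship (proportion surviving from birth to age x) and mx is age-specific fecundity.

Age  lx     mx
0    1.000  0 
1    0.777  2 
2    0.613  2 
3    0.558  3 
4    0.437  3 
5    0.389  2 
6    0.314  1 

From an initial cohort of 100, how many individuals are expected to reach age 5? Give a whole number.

Expected survivors = N0 · l_5 = 100 × 0.389 = 38.9 → 39

39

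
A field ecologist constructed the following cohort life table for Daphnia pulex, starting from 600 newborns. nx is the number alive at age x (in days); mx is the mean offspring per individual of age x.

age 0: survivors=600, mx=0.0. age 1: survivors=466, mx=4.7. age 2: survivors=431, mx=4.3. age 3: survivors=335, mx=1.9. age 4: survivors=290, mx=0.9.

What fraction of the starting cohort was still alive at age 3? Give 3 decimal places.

l_3 = n_3/n_0 = 335/600 = 0.558333… → 0.558

0.558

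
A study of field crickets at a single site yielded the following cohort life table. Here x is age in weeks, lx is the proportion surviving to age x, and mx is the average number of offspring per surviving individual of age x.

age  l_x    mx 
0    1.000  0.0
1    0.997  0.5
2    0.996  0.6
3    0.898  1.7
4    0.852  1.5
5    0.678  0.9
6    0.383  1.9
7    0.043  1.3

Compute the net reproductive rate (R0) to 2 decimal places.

lx·mx by age: 0, 0.4985, 0.5976, 1.5266, 1.278, 0.6102, 0.7277, 0.0559
R0 = Σ lx·mx = 5.2945 → 5.29

5.29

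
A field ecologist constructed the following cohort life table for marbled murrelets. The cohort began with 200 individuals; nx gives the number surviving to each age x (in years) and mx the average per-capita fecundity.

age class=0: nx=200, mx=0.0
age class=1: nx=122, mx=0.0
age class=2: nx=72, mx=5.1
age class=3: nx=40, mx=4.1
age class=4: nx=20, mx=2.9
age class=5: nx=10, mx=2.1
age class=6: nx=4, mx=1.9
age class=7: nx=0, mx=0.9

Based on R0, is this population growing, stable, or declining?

lx = nx/n0 = nx/200: 1, 0.61, 0.36, 0.2, 0.1, 0.05, 0.02, 0
R0 = Σ lx·mx = 0 + 0 + 1.836 + 0.82 + 0.29 + 0.105 + 0.038 + 0 = 3.089
R0 > 1, so the population is growing.

growing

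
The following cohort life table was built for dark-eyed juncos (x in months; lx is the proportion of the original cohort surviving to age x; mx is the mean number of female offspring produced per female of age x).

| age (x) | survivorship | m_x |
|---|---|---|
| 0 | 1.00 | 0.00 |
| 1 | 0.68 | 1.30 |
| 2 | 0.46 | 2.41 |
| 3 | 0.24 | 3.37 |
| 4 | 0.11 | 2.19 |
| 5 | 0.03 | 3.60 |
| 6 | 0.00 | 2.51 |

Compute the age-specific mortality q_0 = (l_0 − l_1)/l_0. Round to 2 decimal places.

0.32

q_0 = (l_0 − l_1) / l_0 = (1 − 0.68) / 1
     = 0.32 / 1 = 0.32 → 0.32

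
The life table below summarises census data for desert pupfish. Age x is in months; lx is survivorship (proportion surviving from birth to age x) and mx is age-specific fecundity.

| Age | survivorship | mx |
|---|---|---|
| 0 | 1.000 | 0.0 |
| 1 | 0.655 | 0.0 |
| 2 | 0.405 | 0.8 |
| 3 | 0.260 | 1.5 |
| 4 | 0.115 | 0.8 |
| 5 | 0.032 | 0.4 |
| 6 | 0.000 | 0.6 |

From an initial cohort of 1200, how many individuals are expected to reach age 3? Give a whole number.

312

Expected survivors = N0 · l_3 = 1200 × 0.260 = 312 → 312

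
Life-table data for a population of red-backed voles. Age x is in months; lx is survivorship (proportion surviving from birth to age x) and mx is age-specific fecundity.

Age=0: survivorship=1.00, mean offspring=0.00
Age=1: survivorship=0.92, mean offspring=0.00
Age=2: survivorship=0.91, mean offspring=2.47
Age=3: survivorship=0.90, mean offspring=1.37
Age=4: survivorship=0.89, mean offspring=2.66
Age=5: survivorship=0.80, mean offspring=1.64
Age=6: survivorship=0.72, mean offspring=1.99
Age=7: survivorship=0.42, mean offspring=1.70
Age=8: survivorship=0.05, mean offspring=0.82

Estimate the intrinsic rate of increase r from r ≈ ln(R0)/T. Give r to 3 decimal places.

R0 = Σ lx·mx = 0 + 0 + 2.2477 + 1.233 + 2.3674 + 1.312 + 1.4328 + 0.714 + 0.041 = 9.3479
Σ x·lx·mx = 38.1468; T = 38.1468/9.3479 = 4.08079…
r ≈ ln(R0)/T = ln(9.3479)/4.08079… = 0.54773… → 0.548

0.548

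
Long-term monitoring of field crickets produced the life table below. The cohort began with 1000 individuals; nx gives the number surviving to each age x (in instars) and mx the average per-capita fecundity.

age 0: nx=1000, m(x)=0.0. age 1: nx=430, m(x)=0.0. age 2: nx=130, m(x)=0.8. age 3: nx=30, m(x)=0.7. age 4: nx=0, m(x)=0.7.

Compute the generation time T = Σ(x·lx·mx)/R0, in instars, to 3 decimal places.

lx = nx/n0 = nx/1000: 1, 0.43, 0.13, 0.03, 0
lx·mx: 0, 0, 0.104, 0.021, 0 → R0 = 0.125
x·lx·mx: 0, 0, 0.208, 0.063, 0 → Σ = 0.271
T = 0.271 / 0.125 = 2.168 → 2.168

2.168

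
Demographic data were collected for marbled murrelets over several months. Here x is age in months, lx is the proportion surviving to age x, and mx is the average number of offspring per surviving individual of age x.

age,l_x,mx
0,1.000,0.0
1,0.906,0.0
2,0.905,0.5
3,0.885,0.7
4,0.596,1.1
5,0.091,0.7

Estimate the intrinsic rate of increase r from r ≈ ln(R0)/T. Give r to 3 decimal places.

0.183

R0 = Σ lx·mx = 0 + 0 + 0.4525 + 0.6195 + 0.6556 + 0.0637 = 1.7913
Σ x·lx·mx = 5.7044; T = 5.7044/1.7913 = 3.1845…
r ≈ ln(R0)/T = ln(1.7913)/3.1845… = 0.18306… → 0.183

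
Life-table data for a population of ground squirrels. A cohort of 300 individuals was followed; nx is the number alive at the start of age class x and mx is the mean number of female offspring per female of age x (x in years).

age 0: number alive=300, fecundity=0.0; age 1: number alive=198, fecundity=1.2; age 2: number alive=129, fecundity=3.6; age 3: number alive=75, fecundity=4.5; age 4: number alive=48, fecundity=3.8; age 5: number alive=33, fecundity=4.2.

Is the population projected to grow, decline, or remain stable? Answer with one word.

growing

lx = nx/n0 = nx/300: 1, 0.66, 0.43, 0.25, 0.16, 0.11
R0 = Σ lx·mx = 0 + 0.792 + 1.548 + 1.125 + 0.608 + 0.462 = 4.535
R0 > 1, so the population is growing.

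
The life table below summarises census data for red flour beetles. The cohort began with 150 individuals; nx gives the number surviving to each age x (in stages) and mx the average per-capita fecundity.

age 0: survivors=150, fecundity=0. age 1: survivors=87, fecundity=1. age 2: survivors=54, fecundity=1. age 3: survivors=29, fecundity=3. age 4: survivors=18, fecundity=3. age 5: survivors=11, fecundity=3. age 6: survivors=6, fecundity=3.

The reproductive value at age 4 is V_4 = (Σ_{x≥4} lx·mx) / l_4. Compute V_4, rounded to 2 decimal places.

5.83

lx = nx/n0 = nx/150: 1, 0.58, 0.36, 0.19333…, 0.12, 0.07333…, 0.04
lx·mx for x ≥ 4: 0.36, 0.22…, 0.12 → sum = 0.7…
V_4 = 0.7… / l_4 = 0.7… / 0.12 = 5.833333… → 5.83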